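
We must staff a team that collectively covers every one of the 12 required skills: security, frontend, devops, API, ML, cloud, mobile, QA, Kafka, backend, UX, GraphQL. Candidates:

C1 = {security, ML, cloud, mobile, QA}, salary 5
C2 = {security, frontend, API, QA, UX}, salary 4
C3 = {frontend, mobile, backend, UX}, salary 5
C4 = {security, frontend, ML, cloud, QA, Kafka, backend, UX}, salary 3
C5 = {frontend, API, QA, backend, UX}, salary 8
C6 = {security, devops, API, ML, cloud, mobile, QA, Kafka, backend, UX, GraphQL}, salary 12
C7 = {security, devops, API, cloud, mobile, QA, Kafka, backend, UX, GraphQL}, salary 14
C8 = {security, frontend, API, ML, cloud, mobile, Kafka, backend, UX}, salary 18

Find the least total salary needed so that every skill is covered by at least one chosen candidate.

C4, C6 cover every skill at salary 3 + 12 = 15.
Any cover uses at least 2 candidates; among all covering selections none totals below 15.

15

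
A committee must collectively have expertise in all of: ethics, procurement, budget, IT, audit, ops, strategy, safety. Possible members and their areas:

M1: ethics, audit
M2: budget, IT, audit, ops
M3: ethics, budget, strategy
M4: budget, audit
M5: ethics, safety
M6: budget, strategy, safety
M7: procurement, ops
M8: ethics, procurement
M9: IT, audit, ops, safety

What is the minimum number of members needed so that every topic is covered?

M2, M6, M8 together cover {ethics, procurement, budget, IT, audit, ops, strategy, safety} — every topic.
No 2 of the 9 members cover everything (all 36 pairs fall short), so 3 is minimum.

3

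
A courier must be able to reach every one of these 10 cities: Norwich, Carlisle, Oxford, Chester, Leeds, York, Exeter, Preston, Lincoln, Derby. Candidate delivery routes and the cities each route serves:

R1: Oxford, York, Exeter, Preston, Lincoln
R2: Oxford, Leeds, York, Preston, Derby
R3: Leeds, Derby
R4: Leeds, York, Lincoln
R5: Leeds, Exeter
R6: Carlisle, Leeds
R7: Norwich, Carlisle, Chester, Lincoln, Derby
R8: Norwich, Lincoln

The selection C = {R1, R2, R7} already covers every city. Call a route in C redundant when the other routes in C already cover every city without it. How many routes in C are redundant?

Drop R1: Exeter uncovered — not redundant.
Drop R2: Leeds uncovered — not redundant.
Drop R7: Norwich, Carlisle, Chester uncovered — not redundant.
None of the routes in C is redundant.

0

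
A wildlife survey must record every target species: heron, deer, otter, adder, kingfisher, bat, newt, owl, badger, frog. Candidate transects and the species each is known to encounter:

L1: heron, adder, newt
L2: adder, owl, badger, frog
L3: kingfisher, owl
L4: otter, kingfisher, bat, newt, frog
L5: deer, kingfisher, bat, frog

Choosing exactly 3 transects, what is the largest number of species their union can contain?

9

Choosing L1, L2, L4 covers {heron, otter, adder, kingfisher, bat, newt, owl, badger, frog} — 9 species.
No choice of 3 transects does better; here deer is left uncovered.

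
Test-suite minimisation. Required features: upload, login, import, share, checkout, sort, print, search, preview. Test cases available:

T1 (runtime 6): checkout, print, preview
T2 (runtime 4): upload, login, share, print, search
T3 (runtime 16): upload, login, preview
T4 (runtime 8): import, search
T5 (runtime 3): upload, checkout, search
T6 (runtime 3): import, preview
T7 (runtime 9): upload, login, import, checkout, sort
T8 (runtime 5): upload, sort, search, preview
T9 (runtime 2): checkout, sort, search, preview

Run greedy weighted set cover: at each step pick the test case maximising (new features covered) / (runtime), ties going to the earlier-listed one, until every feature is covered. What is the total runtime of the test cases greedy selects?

Pick 1: T9 adds 4 new (checkout, sort, search, preview) at runtime 2 (ratio 4/2).
Pick 2: T2 adds 4 new (upload, login, share, print) at runtime 4 (ratio 4/4).
Pick 3: T6 adds 1 new (import) at runtime 3 (ratio 1/3).
Greedy total runtime: 2 + 4 + 3 = 9.

9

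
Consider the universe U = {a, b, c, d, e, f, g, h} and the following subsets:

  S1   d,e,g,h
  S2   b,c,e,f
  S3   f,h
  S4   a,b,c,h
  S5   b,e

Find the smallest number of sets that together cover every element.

3

S1, S2, S4 together cover {a, b, c, d, e, f, g, h} — every element.
No 2 of the 5 sets cover everything (all 10 pairs fall short), so 3 is minimum.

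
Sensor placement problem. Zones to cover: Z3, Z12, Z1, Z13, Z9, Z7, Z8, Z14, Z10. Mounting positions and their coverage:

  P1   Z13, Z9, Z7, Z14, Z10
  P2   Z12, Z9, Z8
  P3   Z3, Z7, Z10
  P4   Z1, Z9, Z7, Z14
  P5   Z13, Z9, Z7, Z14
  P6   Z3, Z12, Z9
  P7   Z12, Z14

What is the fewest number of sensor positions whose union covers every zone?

P1, P2, P3, P4 together cover {Z3, Z12, Z1, Z13, Z9, Z7, Z8, Z14, Z10} — every zone.
No 3 of the 7 sensor positions cover everything (all 35 triples fall short), so 4 is minimum.

4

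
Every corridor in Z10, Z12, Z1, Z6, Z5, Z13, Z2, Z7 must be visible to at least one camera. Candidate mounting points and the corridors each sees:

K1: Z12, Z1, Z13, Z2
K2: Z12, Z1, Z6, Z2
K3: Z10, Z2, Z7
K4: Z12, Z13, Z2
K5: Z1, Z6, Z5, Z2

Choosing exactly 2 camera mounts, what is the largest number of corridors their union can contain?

6

Choosing K1, K3 covers {Z10, Z12, Z1, Z13, Z2, Z7} — 6 corridors.
No choice of 2 camera mounts does better; here Z6, Z5 are left uncovered.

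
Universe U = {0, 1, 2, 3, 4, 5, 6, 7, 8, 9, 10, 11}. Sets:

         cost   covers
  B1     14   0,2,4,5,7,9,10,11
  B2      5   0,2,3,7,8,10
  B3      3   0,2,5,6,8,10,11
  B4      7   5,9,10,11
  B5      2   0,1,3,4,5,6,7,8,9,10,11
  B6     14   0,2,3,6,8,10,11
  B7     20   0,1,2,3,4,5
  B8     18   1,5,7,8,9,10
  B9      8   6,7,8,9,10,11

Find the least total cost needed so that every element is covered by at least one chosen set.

B3, B5 cover every element at cost 3 + 2 = 5.
Any cover uses at least 2 sets; among all covering selections none totals below 5.

5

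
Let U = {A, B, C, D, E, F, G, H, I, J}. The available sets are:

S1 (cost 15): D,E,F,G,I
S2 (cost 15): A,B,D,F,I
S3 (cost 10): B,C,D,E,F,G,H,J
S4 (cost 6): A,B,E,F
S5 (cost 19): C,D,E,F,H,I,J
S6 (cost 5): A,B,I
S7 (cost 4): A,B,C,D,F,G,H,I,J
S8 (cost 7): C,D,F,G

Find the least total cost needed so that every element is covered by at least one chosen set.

S4, S7 cover every element at cost 6 + 4 = 10.
Any cover uses at least 2 sets; among all covering selections none totals below 10.

10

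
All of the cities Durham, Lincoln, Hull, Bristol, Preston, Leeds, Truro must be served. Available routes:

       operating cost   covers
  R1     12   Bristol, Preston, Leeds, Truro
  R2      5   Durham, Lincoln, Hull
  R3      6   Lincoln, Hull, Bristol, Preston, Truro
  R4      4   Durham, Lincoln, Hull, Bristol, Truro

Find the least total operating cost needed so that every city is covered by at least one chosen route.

R1, R4 cover every city at operating cost 12 + 4 = 16.
Any cover uses at least 2 routes; among all covering selections none totals below 16.

16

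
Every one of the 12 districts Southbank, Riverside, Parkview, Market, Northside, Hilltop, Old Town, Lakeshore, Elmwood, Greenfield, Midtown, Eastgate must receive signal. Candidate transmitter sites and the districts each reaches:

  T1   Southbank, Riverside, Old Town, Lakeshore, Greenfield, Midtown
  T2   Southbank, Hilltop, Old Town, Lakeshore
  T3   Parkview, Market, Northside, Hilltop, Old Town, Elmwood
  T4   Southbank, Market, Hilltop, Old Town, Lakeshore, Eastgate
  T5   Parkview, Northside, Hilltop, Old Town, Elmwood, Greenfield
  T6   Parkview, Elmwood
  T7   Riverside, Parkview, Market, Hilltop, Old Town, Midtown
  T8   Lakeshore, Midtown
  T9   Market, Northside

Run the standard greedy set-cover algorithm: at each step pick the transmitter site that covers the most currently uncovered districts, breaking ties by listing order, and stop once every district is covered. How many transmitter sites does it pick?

3

Pick 1: T1 covers 6 new districts (Southbank, Riverside, Old Town, Lakeshore, Greenfield, Midtown).
Pick 2: T3 covers 5 new districts (Parkview, Market, Northside, Hilltop, Elmwood).
Pick 3: T4 covers 1 new districts (Eastgate).
Greedy uses 3 transmitter sites.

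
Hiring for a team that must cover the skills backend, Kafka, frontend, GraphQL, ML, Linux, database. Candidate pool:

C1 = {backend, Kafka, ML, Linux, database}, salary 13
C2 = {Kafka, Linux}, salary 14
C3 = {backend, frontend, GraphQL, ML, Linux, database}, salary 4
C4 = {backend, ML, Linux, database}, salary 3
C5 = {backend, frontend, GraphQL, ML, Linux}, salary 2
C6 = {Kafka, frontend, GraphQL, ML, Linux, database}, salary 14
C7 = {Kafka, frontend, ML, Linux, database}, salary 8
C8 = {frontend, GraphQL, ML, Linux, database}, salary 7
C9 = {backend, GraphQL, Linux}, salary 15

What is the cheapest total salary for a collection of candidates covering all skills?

C5, C7 cover every skill at salary 2 + 8 = 10.
Any cover uses at least 2 candidates; among all covering selections none totals below 10.
Greedy by coverage-per-salary would pick C5, C4, C7 for 13 — worse than the optimum 10.

10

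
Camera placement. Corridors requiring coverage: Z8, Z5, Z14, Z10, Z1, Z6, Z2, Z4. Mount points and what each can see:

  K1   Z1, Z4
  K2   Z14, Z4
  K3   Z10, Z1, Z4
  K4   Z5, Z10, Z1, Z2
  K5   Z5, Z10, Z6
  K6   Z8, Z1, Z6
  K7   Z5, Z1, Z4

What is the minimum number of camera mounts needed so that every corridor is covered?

K2, K4, K6 together cover {Z8, Z5, Z14, Z10, Z1, Z6, Z2, Z4} — every corridor.
No 2 of the 7 camera mounts cover everything (all 21 pairs fall short), so 3 is minimum.

3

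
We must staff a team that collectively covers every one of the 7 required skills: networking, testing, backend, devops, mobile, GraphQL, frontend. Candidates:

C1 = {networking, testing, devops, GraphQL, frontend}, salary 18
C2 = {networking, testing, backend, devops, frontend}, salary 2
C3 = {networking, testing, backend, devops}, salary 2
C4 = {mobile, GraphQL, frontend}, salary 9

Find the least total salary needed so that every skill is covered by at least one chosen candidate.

C2, C4 cover every skill at salary 2 + 9 = 11.
Any cover uses at least 2 candidates; among all covering selections none totals below 11.

11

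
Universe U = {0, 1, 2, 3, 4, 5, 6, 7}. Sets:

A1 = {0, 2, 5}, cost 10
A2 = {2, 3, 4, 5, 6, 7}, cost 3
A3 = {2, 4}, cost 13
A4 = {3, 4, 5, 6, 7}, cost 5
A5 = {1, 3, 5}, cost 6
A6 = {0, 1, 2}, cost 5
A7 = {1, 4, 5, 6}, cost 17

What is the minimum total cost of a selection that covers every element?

A2, A6 cover every element at cost 3 + 5 = 8.
Any cover uses at least 2 sets; among all covering selections none totals below 8.

8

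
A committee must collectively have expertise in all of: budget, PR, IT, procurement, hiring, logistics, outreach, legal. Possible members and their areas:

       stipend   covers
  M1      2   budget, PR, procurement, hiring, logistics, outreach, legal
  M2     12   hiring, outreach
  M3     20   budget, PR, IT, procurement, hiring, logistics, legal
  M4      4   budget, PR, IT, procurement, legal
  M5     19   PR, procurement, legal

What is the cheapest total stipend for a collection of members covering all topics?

M1, M4 cover every topic at stipend 2 + 4 = 6.
Any cover uses at least 2 members; among all covering selections none totals below 6.

6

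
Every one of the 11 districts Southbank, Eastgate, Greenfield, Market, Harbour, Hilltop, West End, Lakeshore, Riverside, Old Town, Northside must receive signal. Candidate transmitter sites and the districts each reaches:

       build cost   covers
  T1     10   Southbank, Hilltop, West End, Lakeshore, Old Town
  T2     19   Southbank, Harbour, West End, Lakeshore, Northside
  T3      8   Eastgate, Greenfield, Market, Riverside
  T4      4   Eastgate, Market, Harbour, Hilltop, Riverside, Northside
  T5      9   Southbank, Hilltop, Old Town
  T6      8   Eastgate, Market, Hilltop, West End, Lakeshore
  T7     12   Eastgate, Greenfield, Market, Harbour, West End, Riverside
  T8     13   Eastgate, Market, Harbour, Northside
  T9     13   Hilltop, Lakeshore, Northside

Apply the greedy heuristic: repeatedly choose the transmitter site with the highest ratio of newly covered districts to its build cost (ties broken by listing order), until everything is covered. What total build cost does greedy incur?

22

Pick 1: T4 adds 6 new (Eastgate, Market, Harbour, Hilltop, Riverside, Northside) at build cost 4 (ratio 6/4).
Pick 2: T1 adds 4 new (Southbank, West End, Lakeshore, Old Town) at build cost 10 (ratio 4/10).
Pick 3: T3 adds 1 new (Greenfield) at build cost 8 (ratio 1/8).
Greedy total build cost: 4 + 10 + 8 = 22.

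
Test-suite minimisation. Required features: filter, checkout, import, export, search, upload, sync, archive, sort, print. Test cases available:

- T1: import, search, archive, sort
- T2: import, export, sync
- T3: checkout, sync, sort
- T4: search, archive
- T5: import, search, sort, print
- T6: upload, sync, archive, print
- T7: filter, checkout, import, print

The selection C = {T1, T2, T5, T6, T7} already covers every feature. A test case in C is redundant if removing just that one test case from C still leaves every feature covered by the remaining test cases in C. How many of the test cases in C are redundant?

Drop T1: the rest still cover every feature — redundant.
Drop T2: export uncovered — not redundant.
Drop T5: the rest still cover every feature — redundant.
Drop T6: upload uncovered — not redundant.
Drop T7: filter, checkout uncovered — not redundant.
2 redundant: T1, T5.

2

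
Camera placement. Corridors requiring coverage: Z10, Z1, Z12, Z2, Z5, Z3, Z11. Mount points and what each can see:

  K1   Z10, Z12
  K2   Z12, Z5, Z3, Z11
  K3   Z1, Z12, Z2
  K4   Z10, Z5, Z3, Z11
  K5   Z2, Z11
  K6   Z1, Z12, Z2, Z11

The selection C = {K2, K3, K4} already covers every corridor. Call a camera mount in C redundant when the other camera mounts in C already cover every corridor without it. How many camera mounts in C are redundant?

1

Drop K2: the rest still cover every corridor — redundant.
Drop K3: Z1, Z2 uncovered — not redundant.
Drop K4: Z10 uncovered — not redundant.
1 redundant: K2.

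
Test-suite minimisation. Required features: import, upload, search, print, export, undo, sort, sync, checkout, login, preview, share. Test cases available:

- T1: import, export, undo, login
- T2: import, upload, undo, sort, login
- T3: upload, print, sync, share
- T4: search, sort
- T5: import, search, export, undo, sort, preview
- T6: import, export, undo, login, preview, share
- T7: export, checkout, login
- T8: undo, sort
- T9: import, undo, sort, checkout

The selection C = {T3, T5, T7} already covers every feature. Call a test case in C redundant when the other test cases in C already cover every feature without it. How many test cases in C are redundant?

0

Drop T3: upload, print, sync, share uncovered — not redundant.
Drop T5: import, search, undo, sort, … uncovered — not redundant.
Drop T7: checkout, login uncovered — not redundant.
None of the test cases in C is redundant.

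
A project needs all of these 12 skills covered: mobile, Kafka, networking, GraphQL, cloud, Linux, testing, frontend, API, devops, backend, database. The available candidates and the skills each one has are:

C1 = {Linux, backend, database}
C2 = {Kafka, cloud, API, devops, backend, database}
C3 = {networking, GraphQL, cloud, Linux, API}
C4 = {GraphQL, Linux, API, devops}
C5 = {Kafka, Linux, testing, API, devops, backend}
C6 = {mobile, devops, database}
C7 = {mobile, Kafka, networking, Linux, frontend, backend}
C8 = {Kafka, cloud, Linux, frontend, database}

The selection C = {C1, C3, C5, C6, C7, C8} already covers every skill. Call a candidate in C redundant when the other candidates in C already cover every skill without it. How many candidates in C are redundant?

Drop C1: the rest still cover every skill — redundant.
Drop C3: GraphQL uncovered — not redundant.
Drop C5: testing uncovered — not redundant.
Drop C6: the rest still cover every skill — redundant.
Drop C7: the rest still cover every skill — redundant.
Drop C8: the rest still cover every skill — redundant.
4 redundant: C1, C6, C7, C8.

4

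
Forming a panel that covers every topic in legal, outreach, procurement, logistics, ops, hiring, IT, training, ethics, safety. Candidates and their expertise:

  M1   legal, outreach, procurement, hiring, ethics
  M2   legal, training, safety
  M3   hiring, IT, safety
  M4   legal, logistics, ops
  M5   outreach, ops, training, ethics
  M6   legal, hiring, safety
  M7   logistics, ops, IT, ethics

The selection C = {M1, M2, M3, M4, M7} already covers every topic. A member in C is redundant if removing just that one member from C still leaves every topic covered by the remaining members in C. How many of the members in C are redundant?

Drop M1: outreach, procurement uncovered — not redundant.
Drop M2: training uncovered — not redundant.
Drop M3: the rest still cover every topic — redundant.
Drop M4: the rest still cover every topic — redundant.
Drop M7: the rest still cover every topic — redundant.
3 redundant: M3, M4, M7.

3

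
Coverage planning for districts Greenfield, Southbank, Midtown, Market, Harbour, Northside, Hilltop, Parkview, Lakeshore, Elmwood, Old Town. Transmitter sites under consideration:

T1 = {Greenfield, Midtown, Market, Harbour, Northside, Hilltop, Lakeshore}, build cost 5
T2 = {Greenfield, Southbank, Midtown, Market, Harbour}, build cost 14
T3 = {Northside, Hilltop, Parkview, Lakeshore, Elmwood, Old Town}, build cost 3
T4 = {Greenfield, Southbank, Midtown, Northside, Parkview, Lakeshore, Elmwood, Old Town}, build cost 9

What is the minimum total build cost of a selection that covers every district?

14

T1, T4 cover every district at build cost 5 + 9 = 14.
Any cover uses at least 2 transmitter sites; among all covering selections none totals below 14.
Greedy by coverage-per-build cost would pick T3, T1, T4 for 17 — worse than the optimum 14.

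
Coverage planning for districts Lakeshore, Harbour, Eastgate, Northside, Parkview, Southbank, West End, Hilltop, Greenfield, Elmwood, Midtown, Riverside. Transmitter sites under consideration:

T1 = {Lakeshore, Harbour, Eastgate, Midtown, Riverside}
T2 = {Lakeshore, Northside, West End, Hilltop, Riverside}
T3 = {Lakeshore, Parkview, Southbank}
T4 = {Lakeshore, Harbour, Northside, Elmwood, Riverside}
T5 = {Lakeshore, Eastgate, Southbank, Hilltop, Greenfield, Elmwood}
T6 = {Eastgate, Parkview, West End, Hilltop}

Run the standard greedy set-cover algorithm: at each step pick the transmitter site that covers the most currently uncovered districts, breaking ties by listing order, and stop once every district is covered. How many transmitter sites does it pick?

Pick 1: T5 covers 6 new districts (Lakeshore, Eastgate, Southbank, Hilltop, Greenfield, Elmwood).
Pick 2: T1 covers 3 new districts (Harbour, Midtown, Riverside).
Pick 3: T2 covers 2 new districts (Northside, West End).
Pick 4: T3 covers 1 new districts (Parkview).
Greedy uses 4 transmitter sites.

4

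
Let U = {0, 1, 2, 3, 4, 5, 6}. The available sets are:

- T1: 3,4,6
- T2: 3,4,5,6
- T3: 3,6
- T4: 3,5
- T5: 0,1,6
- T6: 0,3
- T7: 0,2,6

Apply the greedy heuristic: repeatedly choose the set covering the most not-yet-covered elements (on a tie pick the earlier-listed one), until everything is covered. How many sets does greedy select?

3

Pick 1: T2 covers 4 new elements (3, 4, 5, 6).
Pick 2: T5 covers 2 new elements (0, 1).
Pick 3: T7 covers 1 new elements (2).
Greedy uses 3 sets.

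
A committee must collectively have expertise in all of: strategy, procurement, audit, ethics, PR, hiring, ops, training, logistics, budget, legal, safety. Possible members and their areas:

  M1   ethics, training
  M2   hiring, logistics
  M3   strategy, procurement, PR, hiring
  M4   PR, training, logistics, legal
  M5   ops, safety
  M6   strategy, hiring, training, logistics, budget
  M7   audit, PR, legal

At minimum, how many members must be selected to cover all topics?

M1, M3, M5, M6, M7 together cover {strategy, procurement, audit, ethics, PR, hiring, ops, training, logistics, budget, legal, safety} — every topic.
No 4 of the 7 members cover everything (all 35 size-4 selections fall short), so 5 is minimum.

5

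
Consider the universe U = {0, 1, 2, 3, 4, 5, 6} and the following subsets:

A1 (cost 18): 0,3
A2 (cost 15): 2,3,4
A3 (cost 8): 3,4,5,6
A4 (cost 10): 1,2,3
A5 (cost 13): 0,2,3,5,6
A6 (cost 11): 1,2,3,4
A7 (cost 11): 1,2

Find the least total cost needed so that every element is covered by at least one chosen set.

24

A5, A6 cover every element at cost 13 + 11 = 24.
Any cover uses at least 2 sets; among all covering selections none totals below 24.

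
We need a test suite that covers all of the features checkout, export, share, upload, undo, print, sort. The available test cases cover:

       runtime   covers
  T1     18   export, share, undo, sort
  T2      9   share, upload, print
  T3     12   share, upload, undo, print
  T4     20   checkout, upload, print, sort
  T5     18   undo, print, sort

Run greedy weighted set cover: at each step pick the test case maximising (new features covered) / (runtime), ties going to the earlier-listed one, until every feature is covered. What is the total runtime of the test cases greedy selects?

47

Pick 1: T2 adds 3 new (share, upload, print) at runtime 9 (ratio 3/9).
Pick 2: T1 adds 3 new (export, undo, sort) at runtime 18 (ratio 3/18).
Pick 3: T4 adds 1 new (checkout) at runtime 20 (ratio 1/20).
Greedy total runtime: 9 + 18 + 20 = 47. (The true optimum is 38, so greedy overshoots here.)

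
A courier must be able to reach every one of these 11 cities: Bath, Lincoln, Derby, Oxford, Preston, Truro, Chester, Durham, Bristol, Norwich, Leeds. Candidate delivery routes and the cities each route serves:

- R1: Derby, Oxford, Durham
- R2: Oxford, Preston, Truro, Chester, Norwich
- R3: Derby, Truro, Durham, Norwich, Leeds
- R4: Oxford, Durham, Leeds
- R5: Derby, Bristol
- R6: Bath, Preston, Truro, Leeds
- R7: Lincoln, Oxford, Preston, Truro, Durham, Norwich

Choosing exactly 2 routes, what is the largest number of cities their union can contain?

8

Choosing R2, R3 covers {Derby, Oxford, Preston, Truro, Chester, Durham, Norwich, Leeds} — 8 cities.
No choice of 2 routes does better; here Bath, Lincoln, Bristol are left uncovered.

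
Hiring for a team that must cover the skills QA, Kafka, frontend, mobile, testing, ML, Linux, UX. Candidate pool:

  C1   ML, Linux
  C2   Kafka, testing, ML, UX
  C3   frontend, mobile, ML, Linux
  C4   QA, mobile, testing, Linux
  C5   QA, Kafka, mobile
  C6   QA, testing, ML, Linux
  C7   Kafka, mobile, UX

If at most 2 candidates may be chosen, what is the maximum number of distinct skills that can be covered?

7

Choosing C2, C3 covers {Kafka, frontend, mobile, testing, ML, Linux, UX} — 7 skills.
No choice of 2 candidates does better; here QA is left uncovered.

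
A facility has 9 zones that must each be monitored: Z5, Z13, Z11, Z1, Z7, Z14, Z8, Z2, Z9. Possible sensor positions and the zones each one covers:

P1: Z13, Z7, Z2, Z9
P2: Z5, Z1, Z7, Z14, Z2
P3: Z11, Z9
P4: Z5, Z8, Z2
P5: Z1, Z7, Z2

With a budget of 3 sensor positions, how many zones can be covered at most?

8

Choosing P1, P2, P3 covers {Z5, Z13, Z11, Z1, Z7, Z14, Z2, Z9} — 8 zones.
No choice of 3 sensor positions does better; here Z8 is left uncovered.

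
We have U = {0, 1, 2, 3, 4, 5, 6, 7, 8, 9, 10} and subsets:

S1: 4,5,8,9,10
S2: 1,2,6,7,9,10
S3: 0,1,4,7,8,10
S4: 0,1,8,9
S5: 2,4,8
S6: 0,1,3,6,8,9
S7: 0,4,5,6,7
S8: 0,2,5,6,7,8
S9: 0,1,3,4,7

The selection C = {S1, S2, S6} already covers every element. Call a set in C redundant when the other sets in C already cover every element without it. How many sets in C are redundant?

Drop S1: 4, 5 uncovered — not redundant.
Drop S2: 2, 7 uncovered — not redundant.
Drop S6: 0, 3 uncovered — not redundant.
None of the sets in C is redundant.

0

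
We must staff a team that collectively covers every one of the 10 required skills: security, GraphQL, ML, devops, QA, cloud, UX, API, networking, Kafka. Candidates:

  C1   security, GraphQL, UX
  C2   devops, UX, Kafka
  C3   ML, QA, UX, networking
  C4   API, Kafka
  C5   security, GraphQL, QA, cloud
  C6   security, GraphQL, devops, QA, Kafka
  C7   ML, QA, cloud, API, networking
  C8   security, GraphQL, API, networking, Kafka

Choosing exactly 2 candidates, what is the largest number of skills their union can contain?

9

Choosing C6, C7 covers {security, GraphQL, ML, devops, QA, cloud, API, networking, Kafka} — 9 skills.
No choice of 2 candidates does better; here UX is left uncovered.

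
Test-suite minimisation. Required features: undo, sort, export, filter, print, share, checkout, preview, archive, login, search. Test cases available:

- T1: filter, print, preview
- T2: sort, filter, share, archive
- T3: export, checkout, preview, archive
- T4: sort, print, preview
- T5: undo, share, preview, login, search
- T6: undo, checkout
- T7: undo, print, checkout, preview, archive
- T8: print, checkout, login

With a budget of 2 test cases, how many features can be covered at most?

8

Choosing T2, T5 covers {undo, sort, filter, share, preview, archive, login, search} — 8 features.
No choice of 2 test cases does better; here export, print, checkout are left uncovered.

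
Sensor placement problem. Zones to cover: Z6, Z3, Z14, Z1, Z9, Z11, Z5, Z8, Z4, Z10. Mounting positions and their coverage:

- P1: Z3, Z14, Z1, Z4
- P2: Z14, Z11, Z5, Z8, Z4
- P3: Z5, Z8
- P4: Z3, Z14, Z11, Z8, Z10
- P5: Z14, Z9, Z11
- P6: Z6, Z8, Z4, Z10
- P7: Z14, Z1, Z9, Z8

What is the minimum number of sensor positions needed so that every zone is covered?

P1, P2, P5, P6 together cover {Z6, Z3, Z14, Z1, Z9, Z11, Z5, Z8, Z4, Z10} — every zone.
No 3 of the 7 sensor positions cover everything (all 35 triples fall short), so 4 is minimum.

4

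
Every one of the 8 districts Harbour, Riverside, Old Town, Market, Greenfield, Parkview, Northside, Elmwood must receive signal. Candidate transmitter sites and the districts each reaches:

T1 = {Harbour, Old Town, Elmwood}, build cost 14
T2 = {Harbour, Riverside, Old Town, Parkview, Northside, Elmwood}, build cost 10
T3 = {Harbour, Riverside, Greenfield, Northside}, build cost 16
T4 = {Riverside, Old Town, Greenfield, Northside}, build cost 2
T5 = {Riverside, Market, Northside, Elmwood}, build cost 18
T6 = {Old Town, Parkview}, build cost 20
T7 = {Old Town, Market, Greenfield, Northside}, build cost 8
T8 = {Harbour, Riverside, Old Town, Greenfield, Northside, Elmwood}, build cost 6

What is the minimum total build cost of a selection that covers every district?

T2, T7 cover every district at build cost 10 + 8 = 18.
Any cover uses at least 2 transmitter sites; among all covering selections none totals below 18.
Greedy by coverage-per-build cost would pick T4, T8, T7, T2 for 26 — worse than the optimum 18.

18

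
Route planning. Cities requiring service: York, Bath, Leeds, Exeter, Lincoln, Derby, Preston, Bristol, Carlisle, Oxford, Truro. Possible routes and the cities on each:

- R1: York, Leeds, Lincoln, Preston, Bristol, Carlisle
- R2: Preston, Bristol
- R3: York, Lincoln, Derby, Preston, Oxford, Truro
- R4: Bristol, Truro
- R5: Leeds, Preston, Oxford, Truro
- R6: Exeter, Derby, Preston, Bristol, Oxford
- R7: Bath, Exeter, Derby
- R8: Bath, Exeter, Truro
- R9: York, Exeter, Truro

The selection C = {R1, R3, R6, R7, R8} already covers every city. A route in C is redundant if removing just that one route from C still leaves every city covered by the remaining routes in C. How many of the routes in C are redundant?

4

Drop R1: Leeds, Carlisle uncovered — not redundant.
Drop R3: the rest still cover every city — redundant.
Drop R6: the rest still cover every city — redundant.
Drop R7: the rest still cover every city — redundant.
Drop R8: the rest still cover every city — redundant.
4 redundant: R3, R6, R7, R8.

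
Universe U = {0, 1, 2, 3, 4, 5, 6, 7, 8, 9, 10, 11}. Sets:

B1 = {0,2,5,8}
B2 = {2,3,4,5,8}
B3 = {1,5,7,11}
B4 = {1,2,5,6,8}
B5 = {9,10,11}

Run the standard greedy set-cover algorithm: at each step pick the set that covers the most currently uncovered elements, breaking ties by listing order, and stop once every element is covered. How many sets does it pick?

5

Pick 1: B2 covers 5 new elements (2, 3, 4, 5, 8).
Pick 2: B3 covers 3 new elements (1, 7, 11).
Pick 3: B5 covers 2 new elements (9, 10).
Pick 4: B1 covers 1 new elements (0).
Pick 5: B4 covers 1 new elements (6).
Greedy uses 5 sets.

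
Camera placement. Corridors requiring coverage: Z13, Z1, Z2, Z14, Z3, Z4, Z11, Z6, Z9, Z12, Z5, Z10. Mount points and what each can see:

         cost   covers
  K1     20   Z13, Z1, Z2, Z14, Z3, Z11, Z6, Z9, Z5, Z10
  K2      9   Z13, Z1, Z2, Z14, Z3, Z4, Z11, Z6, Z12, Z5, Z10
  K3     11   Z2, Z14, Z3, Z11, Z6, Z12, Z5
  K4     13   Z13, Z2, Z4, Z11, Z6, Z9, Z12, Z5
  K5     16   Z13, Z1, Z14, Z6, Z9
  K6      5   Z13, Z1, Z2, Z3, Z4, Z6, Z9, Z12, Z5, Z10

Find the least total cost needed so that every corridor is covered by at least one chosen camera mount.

K2, K6 cover every corridor at cost 9 + 5 = 14.
Any cover uses at least 2 camera mounts; among all covering selections none totals below 14.

14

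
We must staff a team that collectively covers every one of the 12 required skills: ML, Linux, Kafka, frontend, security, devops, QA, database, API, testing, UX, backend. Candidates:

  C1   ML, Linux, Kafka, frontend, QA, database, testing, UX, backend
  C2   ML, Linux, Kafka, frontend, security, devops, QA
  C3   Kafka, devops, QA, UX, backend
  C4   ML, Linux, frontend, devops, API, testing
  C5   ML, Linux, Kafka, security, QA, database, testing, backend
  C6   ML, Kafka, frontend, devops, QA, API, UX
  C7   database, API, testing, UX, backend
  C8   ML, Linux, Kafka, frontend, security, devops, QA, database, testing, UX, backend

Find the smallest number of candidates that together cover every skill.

C2, C7 together cover {ML, Linux, Kafka, frontend, security, devops, QA, database, API, testing, UX, backend} — every skill.
No single candidate contains all 12 skills, so 2 is optimal.

2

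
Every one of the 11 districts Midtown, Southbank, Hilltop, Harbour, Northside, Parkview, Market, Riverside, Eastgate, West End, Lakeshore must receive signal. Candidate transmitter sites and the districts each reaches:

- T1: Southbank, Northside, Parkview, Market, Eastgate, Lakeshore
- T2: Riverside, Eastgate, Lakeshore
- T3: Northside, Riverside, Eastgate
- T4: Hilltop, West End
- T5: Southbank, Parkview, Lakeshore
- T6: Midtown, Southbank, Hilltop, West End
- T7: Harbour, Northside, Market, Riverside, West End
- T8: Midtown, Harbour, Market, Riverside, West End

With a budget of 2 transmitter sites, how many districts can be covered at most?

Choosing T1, T8 covers {Midtown, Southbank, Harbour, Northside, Parkview, Market, Riverside, Eastgate, West End, Lakeshore} — 10 districts.
No choice of 2 transmitter sites does better; here Hilltop is left uncovered.

10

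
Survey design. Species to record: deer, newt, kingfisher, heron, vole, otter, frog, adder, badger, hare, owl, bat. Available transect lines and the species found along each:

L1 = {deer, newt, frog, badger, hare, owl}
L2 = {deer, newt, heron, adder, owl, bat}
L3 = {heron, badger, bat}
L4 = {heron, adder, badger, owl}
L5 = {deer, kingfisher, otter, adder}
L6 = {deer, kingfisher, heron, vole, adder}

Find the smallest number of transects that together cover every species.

L1, L2, L5, L6 together cover {deer, newt, kingfisher, heron, vole, otter, frog, adder, badger, hare, owl, bat} — every species.
No 3 of the 6 transects cover everything (all 20 triples fall short), so 4 is minimum.

4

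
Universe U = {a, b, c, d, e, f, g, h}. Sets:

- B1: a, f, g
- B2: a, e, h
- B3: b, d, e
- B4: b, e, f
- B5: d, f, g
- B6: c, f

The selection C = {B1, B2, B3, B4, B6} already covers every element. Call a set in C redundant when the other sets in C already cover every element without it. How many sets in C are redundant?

1

Drop B1: g uncovered — not redundant.
Drop B2: h uncovered — not redundant.
Drop B3: d uncovered — not redundant.
Drop B4: the rest still cover every element — redundant.
Drop B6: c uncovered — not redundant.
1 redundant: B4.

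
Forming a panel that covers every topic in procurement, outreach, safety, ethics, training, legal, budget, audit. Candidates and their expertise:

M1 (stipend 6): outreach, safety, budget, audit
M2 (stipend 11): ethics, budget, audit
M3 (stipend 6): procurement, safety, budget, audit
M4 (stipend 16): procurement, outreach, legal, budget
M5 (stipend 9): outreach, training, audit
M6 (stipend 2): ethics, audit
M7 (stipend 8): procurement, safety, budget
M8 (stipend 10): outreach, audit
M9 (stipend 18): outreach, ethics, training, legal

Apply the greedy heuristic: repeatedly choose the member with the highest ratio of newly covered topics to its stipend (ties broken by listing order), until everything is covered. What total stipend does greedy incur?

Pick 1: M6 adds 2 new (ethics, audit) at stipend 2 (ratio 2/2).
Pick 2: M1 adds 3 new (outreach, safety, budget) at stipend 6 (ratio 3/6).
Pick 3: M3 adds 1 new (procurement) at stipend 6 (ratio 1/6).
Pick 4: M5 adds 1 new (training) at stipend 9 (ratio 1/9).
Pick 5: M4 adds 1 new (legal) at stipend 16 (ratio 1/16).
Greedy total stipend: 2 + 6 + 6 + 9 + 16 = 39. (The true optimum is 24, so greedy overshoots here.)

39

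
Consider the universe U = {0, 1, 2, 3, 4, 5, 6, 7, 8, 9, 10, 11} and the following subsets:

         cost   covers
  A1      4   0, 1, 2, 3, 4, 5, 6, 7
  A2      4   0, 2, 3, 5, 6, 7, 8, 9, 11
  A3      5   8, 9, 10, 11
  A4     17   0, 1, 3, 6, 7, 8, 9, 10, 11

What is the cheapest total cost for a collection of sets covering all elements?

A1, A3 cover every element at cost 4 + 5 = 9.
Any cover uses at least 2 sets; among all covering selections none totals below 9.

9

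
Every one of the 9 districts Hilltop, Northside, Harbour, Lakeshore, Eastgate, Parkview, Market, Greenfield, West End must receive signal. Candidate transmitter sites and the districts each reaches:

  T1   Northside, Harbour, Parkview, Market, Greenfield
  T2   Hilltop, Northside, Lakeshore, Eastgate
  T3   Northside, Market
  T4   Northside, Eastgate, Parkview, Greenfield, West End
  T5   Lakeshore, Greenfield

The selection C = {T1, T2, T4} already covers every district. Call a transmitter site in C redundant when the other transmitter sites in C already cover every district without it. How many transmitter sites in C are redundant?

0

Drop T1: Harbour, Market uncovered — not redundant.
Drop T2: Hilltop, Lakeshore uncovered — not redundant.
Drop T4: West End uncovered — not redundant.
None of the transmitter sites in C is redundant.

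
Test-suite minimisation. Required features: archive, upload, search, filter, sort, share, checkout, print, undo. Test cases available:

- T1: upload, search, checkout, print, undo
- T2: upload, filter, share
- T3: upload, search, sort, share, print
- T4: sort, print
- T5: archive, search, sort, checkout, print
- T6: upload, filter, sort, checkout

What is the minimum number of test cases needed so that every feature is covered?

3

T1, T2, T5 together cover {archive, upload, search, filter, sort, share, checkout, print, undo} — every feature.
No 2 of the 6 test cases cover everything (all 15 pairs fall short), so 3 is minimum.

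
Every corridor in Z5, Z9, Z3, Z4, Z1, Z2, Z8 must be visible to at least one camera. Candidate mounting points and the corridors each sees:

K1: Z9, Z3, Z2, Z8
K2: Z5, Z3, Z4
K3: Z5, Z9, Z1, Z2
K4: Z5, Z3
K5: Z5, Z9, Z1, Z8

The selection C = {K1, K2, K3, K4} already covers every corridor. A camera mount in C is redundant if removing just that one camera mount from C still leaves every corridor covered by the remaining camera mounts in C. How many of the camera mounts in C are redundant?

Drop K1: Z8 uncovered — not redundant.
Drop K2: Z4 uncovered — not redundant.
Drop K3: Z1 uncovered — not redundant.
Drop K4: the rest still cover every corridor — redundant.
1 redundant: K4.

1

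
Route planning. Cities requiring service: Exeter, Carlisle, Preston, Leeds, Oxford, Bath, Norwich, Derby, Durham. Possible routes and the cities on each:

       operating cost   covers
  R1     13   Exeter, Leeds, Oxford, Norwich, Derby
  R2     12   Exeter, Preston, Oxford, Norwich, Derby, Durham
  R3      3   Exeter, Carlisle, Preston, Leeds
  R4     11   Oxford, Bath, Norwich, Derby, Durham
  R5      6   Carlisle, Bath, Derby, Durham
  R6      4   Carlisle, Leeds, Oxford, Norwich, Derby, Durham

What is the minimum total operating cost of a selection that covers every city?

R3, R5, R6 cover every city at operating cost 3 + 6 + 4 = 13.
Any cover uses at least 2 routes; among all covering selections none totals below 13.

13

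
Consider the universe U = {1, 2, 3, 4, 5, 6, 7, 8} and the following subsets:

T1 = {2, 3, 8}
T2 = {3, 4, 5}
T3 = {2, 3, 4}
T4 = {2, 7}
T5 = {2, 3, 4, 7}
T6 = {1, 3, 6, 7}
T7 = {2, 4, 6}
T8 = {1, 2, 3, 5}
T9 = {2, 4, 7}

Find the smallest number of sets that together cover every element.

3

T1, T2, T6 together cover {1, 2, 3, 4, 5, 6, 7, 8} — every element.
No 2 of the 9 sets cover everything (all 36 pairs fall short), so 3 is minimum.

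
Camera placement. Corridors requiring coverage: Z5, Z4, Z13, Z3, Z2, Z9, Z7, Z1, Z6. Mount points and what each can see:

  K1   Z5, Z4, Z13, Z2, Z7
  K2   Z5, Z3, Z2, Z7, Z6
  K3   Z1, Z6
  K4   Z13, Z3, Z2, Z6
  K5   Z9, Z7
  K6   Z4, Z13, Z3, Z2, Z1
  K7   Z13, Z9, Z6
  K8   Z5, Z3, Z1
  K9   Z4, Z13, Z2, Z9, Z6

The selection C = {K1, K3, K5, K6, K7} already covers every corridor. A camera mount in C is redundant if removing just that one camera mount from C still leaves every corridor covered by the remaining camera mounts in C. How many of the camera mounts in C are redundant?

3

Drop K1: Z5 uncovered — not redundant.
Drop K3: the rest still cover every corridor — redundant.
Drop K5: the rest still cover every corridor — redundant.
Drop K6: Z3 uncovered — not redundant.
Drop K7: the rest still cover every corridor — redundant.
3 redundant: K3, K5, K7.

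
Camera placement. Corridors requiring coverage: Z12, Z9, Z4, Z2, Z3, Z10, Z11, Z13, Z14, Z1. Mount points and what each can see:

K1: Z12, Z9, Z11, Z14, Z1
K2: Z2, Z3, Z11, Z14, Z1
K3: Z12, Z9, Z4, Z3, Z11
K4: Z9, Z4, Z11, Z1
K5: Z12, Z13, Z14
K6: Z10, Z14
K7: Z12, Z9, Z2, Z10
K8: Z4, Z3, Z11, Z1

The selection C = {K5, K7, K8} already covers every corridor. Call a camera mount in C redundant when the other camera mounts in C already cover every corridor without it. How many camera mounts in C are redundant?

Drop K5: Z13, Z14 uncovered — not redundant.
Drop K7: Z9, Z2, Z10 uncovered — not redundant.
Drop K8: Z4, Z3, Z11, Z1 uncovered — not redundant.
None of the camera mounts in C is redundant.

0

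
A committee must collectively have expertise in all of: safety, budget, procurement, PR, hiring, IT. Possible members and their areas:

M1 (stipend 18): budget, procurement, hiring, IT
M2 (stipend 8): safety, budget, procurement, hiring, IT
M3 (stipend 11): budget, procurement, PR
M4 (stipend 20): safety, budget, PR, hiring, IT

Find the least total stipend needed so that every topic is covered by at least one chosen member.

19

M2, M3 cover every topic at stipend 8 + 11 = 19.
Any cover uses at least 2 members; among all covering selections none totals below 19.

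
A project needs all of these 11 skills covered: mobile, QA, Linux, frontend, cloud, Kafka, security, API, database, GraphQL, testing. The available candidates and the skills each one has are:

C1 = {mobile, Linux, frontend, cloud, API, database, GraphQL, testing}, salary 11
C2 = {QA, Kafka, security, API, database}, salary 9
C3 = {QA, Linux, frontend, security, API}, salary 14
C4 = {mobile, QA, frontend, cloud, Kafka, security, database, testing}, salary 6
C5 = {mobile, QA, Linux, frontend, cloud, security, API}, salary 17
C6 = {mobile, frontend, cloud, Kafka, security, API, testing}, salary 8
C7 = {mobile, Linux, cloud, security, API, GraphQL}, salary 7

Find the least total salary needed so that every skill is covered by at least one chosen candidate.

C4, C7 cover every skill at salary 6 + 7 = 13.
Any cover uses at least 2 candidates; among all covering selections none totals below 13.

13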